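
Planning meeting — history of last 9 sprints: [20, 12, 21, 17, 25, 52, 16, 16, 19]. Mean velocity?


Formula: Avg velocity = Total points / Number of sprints
Points: [20, 12, 21, 17, 25, 52, 16, 16, 19]
Sum = 20 + 12 + 21 + 17 + 25 + 52 + 16 + 16 + 19 = 198
Avg velocity = 198 / 9 = 22.0 points/sprint

22.0 points/sprint


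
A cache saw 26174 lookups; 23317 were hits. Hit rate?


Formula: hit rate = hits / (hits + misses) * 100
hit rate = 23317 / (23317 + 2857) * 100
hit rate = 23317 / 26174 * 100
hit rate = 89.08%

89.08%


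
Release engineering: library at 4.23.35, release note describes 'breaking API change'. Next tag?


Current: 4.23.35
Change category: 'breaking API change' → major bump
SemVer rule: major bump → increment MAJOR, reset MINOR and PATCH to 0
New: 5.0.0

5.0.0


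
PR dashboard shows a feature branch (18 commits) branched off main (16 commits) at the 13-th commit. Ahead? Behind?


Common ancestor: commit #13
feature commits after divergence: 18 - 13 = 5
main commits after divergence: 16 - 13 = 3
feature is 5 commits ahead of main
main is 3 commits ahead of feature

feature ahead: 5, main ahead: 3


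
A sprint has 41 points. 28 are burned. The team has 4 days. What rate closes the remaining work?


Formula: Required rate = Remaining points / Days left
Remaining = 41 - 28 = 13 points
Required rate = 13 / 4 = 3.25 points/day

3.25 points/day


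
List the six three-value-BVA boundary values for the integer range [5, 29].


Range: [5, 29]
Boundaries: just below min, min, min+1, max-1, max, just above max
Values: [4, 5, 6, 28, 29, 30]

[4, 5, 6, 28, 29, 30]


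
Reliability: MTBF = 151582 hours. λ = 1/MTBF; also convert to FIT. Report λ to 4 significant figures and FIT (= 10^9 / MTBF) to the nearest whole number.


Formula: λ = 1 / MTBF; FIT = λ × 1e9 = 1e9 / MTBF
λ = 1 / 151582 ≈ 6.597e-06 failures/hour
FIT = 1e9 / 151582 ≈ 6597 failures per 1e9 hours (nearest whole number)

λ = 6.597e-06 /h, FIT = 6597


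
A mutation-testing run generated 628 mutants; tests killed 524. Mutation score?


Mutation score = killed / total * 100
Mutation score = 524 / 628 * 100
Mutation score = 83.44%

83.44%


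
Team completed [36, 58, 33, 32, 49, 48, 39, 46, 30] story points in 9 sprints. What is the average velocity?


Formula: Avg velocity = Total points / Number of sprints
Points: [36, 58, 33, 32, 49, 48, 39, 46, 30]
Sum = 36 + 58 + 33 + 32 + 49 + 48 + 39 + 46 + 30 = 371
Avg velocity = 371 / 9 = 41.22 points/sprint

41.22 points/sprint


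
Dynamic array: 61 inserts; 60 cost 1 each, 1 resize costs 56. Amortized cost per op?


Formula: Amortized cost = Total cost / Operations
Total cost = (60 * 1) + (1 * 56)
Total cost = 60 + 56 = 116
Amortized = 116 / 61 = 1.9016

1.9016


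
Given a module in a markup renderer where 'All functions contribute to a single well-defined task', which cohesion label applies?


Reasoning: Best: single purpose
Type: Functional cohesion

Functional cohesion


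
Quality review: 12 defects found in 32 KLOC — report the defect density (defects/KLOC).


Defect density = defects / KLOC
Defect density = 12 / 32
Defect density = 0.375 defects/KLOC

0.375 defects/KLOC


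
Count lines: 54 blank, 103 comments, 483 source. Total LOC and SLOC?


Total LOC = blank + comment + code
Total LOC = 54 + 103 + 483 = 640
SLOC (source only) = code = 483

Total LOC: 640, SLOC: 483


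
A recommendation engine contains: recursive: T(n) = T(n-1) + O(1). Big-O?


Reasoning: linear recursion with constant work per frame
Complexity: O(n)

O(n)


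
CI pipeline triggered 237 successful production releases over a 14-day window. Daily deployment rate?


Formula: deployments per day = releases / days
= 237 / 14
= 16.929 deploys/day
(equivalently, 118.5 deploys/week)

16.929 deploys/day


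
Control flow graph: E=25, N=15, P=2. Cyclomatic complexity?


Formula: V(G) = E - N + 2P
V(G) = 25 - 15 + 2*2
V(G) = 10 + 4
V(G) = 14

14


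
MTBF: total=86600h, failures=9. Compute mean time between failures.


Formula: MTBF = Total operating time / Number of failures
MTBF = 86600 / 9
MTBF = 9622.22 hours

9622.22 hours


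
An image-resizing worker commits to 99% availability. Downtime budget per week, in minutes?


Formula: allowed downtime = period * (100 - SLA) / 100
Period (week) = 10080 minutes
Unavailability fraction = (100 - 99.0) / 100
Allowed downtime = 10080 * (100 - 99.0) / 100
Allowed downtime = 100.8 minutes

100.8 minutes


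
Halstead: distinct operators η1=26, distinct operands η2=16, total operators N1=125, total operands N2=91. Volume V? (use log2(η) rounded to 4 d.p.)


Formula: V = N * log2(η), where N = N1 + N2 and η = η1 + η2
η = 26 + 16 = 42
N = 125 + 91 = 216
log2(42) ≈ 5.3923
V = 216 * 5.3923 = 1164.74

1164.74


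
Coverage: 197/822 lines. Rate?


Coverage = covered / total * 100
Coverage = 197 / 822 * 100
Coverage = 23.97%

23.97%


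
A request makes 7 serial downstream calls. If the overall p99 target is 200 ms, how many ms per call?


Formula: per_stage = total_budget / stages
per_stage = 200 / 7
per_stage = 28.57 ms

28.57 ms


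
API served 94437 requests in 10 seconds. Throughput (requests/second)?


Formula: throughput = requests / seconds
throughput = 94437 / 10
throughput = 9443.7 requests/second

9443.7 requests/second


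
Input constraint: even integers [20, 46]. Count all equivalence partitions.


Constraint: even integers in [20, 46]
Class 1: x < 20 — out-of-range invalid
Class 2: x in [20,46] but odd — wrong type invalid
Class 3: x in [20,46] and even — valid
Class 4: x > 46 — out-of-range invalid
Total equivalence classes: 4

4 equivalence classes


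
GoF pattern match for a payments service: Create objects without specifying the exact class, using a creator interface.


This matches the Factory Method pattern

Factory Method


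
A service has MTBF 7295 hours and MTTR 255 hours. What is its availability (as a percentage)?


Availability = MTBF / (MTBF + MTTR)
Availability = 7295 / (7295 + 255)
Availability = 7295 / 7550
Availability = 96.6225%

96.6225%


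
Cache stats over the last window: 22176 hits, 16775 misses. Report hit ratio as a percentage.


Formula: hit rate = hits / (hits + misses) * 100
hit rate = 22176 / (22176 + 16775) * 100
hit rate = 22176 / 38951 * 100
hit rate = 56.93%

56.93%


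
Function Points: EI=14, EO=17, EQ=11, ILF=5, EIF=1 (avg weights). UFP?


UFP = EI*4 + EO*5 + EQ*4 + ILF*10 + EIF*7
UFP = 14*4 + 17*5 + 11*4 + 5*10 + 1*7
UFP = 56 + 85 + 44 + 50 + 7
UFP = 242

242


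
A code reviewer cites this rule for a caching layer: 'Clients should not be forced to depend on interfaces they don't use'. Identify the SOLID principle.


This describes the Interface Segregation Principle (ISP)

Interface Segregation Principle (ISP)


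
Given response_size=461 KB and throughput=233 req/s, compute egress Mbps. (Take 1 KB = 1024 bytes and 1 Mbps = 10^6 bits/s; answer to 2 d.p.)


Formula: Mbps = payload_bytes * RPS * 8 / 1e6
Payload per request = 461 KB = 461 * 1024 = 472064 bytes
Total bytes/sec = 472064 * 233 = 109990912
Total bits/sec = 109990912 * 8 = 879927296
Mbps = 879927296 / 1e6 = 879.93

879.93 Mbps


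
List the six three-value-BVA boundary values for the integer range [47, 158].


Range: [47, 158]
Boundaries: just below min, min, min+1, max-1, max, just above max
Values: [46, 47, 48, 157, 158, 159]

[46, 47, 48, 157, 158, 159]


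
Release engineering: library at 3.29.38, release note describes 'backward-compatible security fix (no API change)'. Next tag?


Current: 3.29.38
Change category: 'backward-compatible security fix (no API change)' → patch bump
SemVer rule: patch bump → increment PATCH (MAJOR and MINOR unchanged)
New: 3.29.39

3.29.39


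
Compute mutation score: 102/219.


Mutation score = killed / total * 100
Mutation score = 102 / 219 * 100
Mutation score = 46.58%

46.58%


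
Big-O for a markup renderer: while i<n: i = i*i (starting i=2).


Reasoning: squaring drives double-exponential growth; iterations ~ log log n
Complexity: O(log log n)

O(log log n)


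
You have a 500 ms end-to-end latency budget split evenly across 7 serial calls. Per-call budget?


Formula: per_stage = total_budget / stages
per_stage = 500 / 7
per_stage = 71.43 ms

71.43 ms


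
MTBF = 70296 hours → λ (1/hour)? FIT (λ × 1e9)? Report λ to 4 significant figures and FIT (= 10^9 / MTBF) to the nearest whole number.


Formula: λ = 1 / MTBF; FIT = λ × 1e9 = 1e9 / MTBF
λ = 1 / 70296 ≈ 1.423e-05 failures/hour
FIT = 1e9 / 70296 ≈ 14226 failures per 1e9 hours (nearest whole number)

λ = 1.423e-05 /h, FIT = 14226


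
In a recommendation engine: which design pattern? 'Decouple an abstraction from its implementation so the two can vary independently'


This matches the Bridge pattern

Bridge


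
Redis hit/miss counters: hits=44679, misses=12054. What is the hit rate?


Formula: hit rate = hits / (hits + misses) * 100
hit rate = 44679 / (44679 + 12054) * 100
hit rate = 44679 / 56733 * 100
hit rate = 78.75%

78.75%


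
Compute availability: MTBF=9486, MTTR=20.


Availability = MTBF / (MTBF + MTTR)
Availability = 9486 / (9486 + 20)
Availability = 9486 / 9506
Availability = 99.7896%

99.7896%


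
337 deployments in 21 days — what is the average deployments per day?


Formula: deployments per day = releases / days
= 337 / 21
= 16.048 deploys/day
(equivalently, 112.33 deploys/week)

16.048 deploys/day


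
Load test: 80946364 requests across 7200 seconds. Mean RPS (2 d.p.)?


Formula: throughput = requests / seconds
throughput = 80946364 / 7200
throughput = 11242.55 requests/second

11242.55 requests/second


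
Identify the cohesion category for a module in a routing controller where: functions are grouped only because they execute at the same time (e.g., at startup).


Reasoning: Related by timing only
Type: Temporal cohesion

Temporal cohesion


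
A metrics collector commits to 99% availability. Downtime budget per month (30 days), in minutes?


Formula: allowed downtime = period * (100 - SLA) / 100
Period (month (30 days)) = 43200 minutes
Unavailability fraction = (100 - 99.0) / 100
Allowed downtime = 43200 * (100 - 99.0) / 100
Allowed downtime = 432.0 minutes

432.0 minutes


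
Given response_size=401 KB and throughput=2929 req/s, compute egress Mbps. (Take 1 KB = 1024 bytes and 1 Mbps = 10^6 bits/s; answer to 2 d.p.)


Formula: Mbps = payload_bytes * RPS * 8 / 1e6
Payload per request = 401 KB = 401 * 1024 = 410624 bytes
Total bytes/sec = 410624 * 2929 = 1202717696
Total bits/sec = 1202717696 * 8 = 9621741568
Mbps = 9621741568 / 1e6 = 9621.74

9621.74 Mbps


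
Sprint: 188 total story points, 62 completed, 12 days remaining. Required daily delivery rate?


Formula: Required rate = Remaining points / Days left
Remaining = 188 - 62 = 126 points
Required rate = 126 / 12 = 10.5 points/day

10.5 points/day


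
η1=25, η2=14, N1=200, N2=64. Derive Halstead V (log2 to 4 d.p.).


Formula: V = N * log2(η), where N = N1 + N2 and η = η1 + η2
η = 25 + 14 = 39
N = 200 + 64 = 264
log2(39) ≈ 5.2854
V = 264 * 5.2854 = 1395.35

1395.35


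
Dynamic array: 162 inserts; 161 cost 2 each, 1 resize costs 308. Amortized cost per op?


Formula: Amortized cost = Total cost / Operations
Total cost = (161 * 2) + (1 * 308)
Total cost = 322 + 308 = 630
Amortized = 630 / 162 = 3.8889

3.8889


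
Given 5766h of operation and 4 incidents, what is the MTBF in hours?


Formula: MTBF = Total operating time / Number of failures
MTBF = 5766 / 4
MTBF = 1441.5 hours

1441.5 hours


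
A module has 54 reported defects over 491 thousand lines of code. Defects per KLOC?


Defect density = defects / KLOC
Defect density = 54 / 491
Defect density = 0.11 defects/KLOC

0.11 defects/KLOC


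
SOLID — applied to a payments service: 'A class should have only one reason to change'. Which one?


This describes the Single Responsibility Principle (SRP)

Single Responsibility Principle (SRP)


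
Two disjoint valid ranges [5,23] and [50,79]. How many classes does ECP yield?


Valid ranges: [5,23] and [50,79]
Class 1: x < 5 — invalid
Class 2: 5 ≤ x ≤ 23 — valid
Class 3: 23 < x < 50 — invalid (gap between ranges)
Class 4: 50 ≤ x ≤ 79 — valid
Class 5: x > 79 — invalid
Total equivalence classes: 5

5 equivalence classes


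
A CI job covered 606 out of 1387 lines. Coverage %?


Coverage = covered / total * 100
Coverage = 606 / 1387 * 100
Coverage = 43.69%

43.69%


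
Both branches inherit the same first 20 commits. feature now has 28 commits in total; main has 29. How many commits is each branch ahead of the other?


Common ancestor: commit #20
feature commits after divergence: 28 - 20 = 8
main commits after divergence: 29 - 20 = 9
feature is 8 commits ahead of main
main is 9 commits ahead of feature

feature ahead: 8, main ahead: 9


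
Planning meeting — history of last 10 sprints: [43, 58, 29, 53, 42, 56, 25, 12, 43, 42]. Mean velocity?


Formula: Avg velocity = Total points / Number of sprints
Points: [43, 58, 29, 53, 42, 56, 25, 12, 43, 42]
Sum = 43 + 58 + 29 + 53 + 42 + 56 + 25 + 12 + 43 + 42 = 403
Avg velocity = 403 / 10 = 40.3 points/sprint

40.3 points/sprint


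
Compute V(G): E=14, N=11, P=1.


Formula: V(G) = E - N + 2P
V(G) = 14 - 11 + 2*1
V(G) = 3 + 2
V(G) = 5

5


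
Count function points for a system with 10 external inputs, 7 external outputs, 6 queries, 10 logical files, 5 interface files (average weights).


UFP = EI*4 + EO*5 + EQ*4 + ILF*10 + EIF*7
UFP = 10*4 + 7*5 + 6*4 + 10*10 + 5*7
UFP = 40 + 35 + 24 + 100 + 35
UFP = 234

234


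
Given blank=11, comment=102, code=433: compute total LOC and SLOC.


Total LOC = blank + comment + code
Total LOC = 11 + 102 + 433 = 546
SLOC (source only) = code = 433

Total LOC: 546, SLOC: 433


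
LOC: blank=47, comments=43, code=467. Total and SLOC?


Total LOC = blank + comment + code
Total LOC = 47 + 43 + 467 = 557
SLOC (source only) = code = 467

Total LOC: 557, SLOC: 467


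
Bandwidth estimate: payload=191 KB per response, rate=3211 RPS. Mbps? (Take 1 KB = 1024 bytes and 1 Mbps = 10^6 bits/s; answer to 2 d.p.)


Formula: Mbps = payload_bytes * RPS * 8 / 1e6
Payload per request = 191 KB = 191 * 1024 = 195584 bytes
Total bytes/sec = 195584 * 3211 = 628020224
Total bits/sec = 628020224 * 8 = 5024161792
Mbps = 5024161792 / 1e6 = 5024.16

5024.16 Mbps


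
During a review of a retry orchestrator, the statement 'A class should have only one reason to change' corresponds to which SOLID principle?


This describes the Single Responsibility Principle (SRP)

Single Responsibility Principle (SRP)


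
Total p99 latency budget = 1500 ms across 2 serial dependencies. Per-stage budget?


Formula: per_stage = total_budget / stages
per_stage = 1500 / 2
per_stage = 750.0 ms

750.0 ms


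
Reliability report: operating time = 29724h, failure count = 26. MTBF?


Formula: MTBF = Total operating time / Number of failures
MTBF = 29724 / 26
MTBF = 1143.23 hours

1143.23 hours


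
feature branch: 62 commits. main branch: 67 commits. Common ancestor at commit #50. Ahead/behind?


Common ancestor: commit #50
feature commits after divergence: 62 - 50 = 12
main commits after divergence: 67 - 50 = 17
feature is 12 commits ahead of main
main is 17 commits ahead of feature

feature ahead: 12, main ahead: 17


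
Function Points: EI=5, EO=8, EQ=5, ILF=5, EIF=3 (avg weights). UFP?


UFP = EI*4 + EO*5 + EQ*4 + ILF*10 + EIF*7
UFP = 5*4 + 8*5 + 5*4 + 5*10 + 3*7
UFP = 20 + 40 + 20 + 50 + 21
UFP = 151

151


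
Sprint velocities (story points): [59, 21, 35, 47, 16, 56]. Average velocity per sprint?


Formula: Avg velocity = Total points / Number of sprints
Points: [59, 21, 35, 47, 16, 56]
Sum = 59 + 21 + 35 + 47 + 16 + 56 = 234
Avg velocity = 234 / 6 = 39.0 points/sprint

39.0 points/sprint


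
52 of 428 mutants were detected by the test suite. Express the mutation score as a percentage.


Mutation score = killed / total * 100
Mutation score = 52 / 428 * 100
Mutation score = 12.15%

12.15%


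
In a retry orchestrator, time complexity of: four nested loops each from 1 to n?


Reasoning: four levels of nesting
Complexity: O(n^4)

O(n^4)


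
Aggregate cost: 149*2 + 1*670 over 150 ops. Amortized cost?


Formula: Amortized cost = Total cost / Operations
Total cost = (149 * 2) + (1 * 670)
Total cost = 298 + 670 = 968
Amortized = 968 / 150 = 6.4533

6.4533


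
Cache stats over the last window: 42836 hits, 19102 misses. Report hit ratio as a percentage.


Formula: hit rate = hits / (hits + misses) * 100
hit rate = 42836 / (42836 + 19102) * 100
hit rate = 42836 / 61938 * 100
hit rate = 69.16%

69.16%


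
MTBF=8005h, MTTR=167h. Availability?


Availability = MTBF / (MTBF + MTTR)
Availability = 8005 / (8005 + 167)
Availability = 8005 / 8172
Availability = 97.9564%

97.9564%


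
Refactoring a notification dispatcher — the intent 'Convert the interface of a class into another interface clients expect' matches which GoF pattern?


This matches the Adapter pattern

Adapter


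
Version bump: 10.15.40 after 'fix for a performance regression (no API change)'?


Current: 10.15.40
Change category: 'fix for a performance regression (no API change)' → patch bump
SemVer rule: patch bump → increment PATCH (MAJOR and MINOR unchanged)
New: 10.15.41

10.15.41


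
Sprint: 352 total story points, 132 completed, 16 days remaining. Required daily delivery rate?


Formula: Required rate = Remaining points / Days left
Remaining = 352 - 132 = 220 points
Required rate = 220 / 16 = 13.75 points/day

13.75 points/day


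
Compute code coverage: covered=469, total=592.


Coverage = covered / total * 100
Coverage = 469 / 592 * 100
Coverage = 79.22%

79.22%


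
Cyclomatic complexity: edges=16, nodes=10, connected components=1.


Formula: V(G) = E - N + 2P
V(G) = 16 - 10 + 2*1
V(G) = 6 + 2
V(G) = 8

8


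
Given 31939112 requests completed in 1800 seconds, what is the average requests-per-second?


Formula: throughput = requests / seconds
throughput = 31939112 / 1800
throughput = 17743.95 requests/second

17743.95 requests/second


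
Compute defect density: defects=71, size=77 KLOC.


Defect density = defects / KLOC
Defect density = 71 / 77
Defect density = 0.922 defects/KLOC

0.922 defects/KLOC


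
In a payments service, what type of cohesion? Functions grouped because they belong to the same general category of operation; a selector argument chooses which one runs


Reasoning: Grouped by category of activity, not by data or sequence
Type: Logical cohesion

Logical cohesion


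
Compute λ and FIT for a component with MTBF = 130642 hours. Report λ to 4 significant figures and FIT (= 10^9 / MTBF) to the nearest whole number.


Formula: λ = 1 / MTBF; FIT = λ × 1e9 = 1e9 / MTBF
λ = 1 / 130642 ≈ 7.655e-06 failures/hour
FIT = 1e9 / 130642 ≈ 7655 failures per 1e9 hours (nearest whole number)

λ = 7.655e-06 /h, FIT = 7655


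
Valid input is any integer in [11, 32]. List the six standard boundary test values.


Range: [11, 32]
Boundaries: just below min, min, min+1, max-1, max, just above max
Values: [10, 11, 12, 31, 32, 33]

[10, 11, 12, 31, 32, 33]


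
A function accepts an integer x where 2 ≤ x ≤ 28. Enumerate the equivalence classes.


Valid range: [2, 28]
Class 1: x < 2 — invalid
Class 2: 2 ≤ x ≤ 28 — valid
Class 3: x > 28 — invalid
Total equivalence classes: 3

3 equivalence classes


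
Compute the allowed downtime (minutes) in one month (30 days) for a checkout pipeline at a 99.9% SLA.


Formula: allowed downtime = period * (100 - SLA) / 100
Period (month (30 days)) = 43200 minutes
Unavailability fraction = (100 - 99.9) / 100
Allowed downtime = 43200 * (100 - 99.9) / 100
Allowed downtime = 43.2 minutes

43.2 minutes


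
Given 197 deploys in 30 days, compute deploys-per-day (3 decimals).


Formula: deployments per day = releases / days
= 197 / 30
= 6.567 deploys/day
(equivalently, 45.97 deploys/week)

6.567 deploys/day


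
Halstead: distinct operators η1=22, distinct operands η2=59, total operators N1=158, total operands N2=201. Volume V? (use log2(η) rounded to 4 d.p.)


Formula: V = N * log2(η), where N = N1 + N2 and η = η1 + η2
η = 22 + 59 = 81
N = 158 + 201 = 359
log2(81) ≈ 6.3399
V = 359 * 6.3399 = 2276.02

2276.02


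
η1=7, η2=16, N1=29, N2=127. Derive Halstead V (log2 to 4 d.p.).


Formula: V = N * log2(η), where N = N1 + N2 and η = η1 + η2
η = 7 + 16 = 23
N = 29 + 127 = 156
log2(23) ≈ 4.5236
V = 156 * 4.5236 = 705.68

705.68


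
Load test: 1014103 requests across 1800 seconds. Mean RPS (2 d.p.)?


Formula: throughput = requests / seconds
throughput = 1014103 / 1800
throughput = 563.39 requests/second

563.39 requests/second


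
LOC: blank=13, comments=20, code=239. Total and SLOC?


Total LOC = blank + comment + code
Total LOC = 13 + 20 + 239 = 272
SLOC (source only) = code = 239

Total LOC: 272, SLOC: 239


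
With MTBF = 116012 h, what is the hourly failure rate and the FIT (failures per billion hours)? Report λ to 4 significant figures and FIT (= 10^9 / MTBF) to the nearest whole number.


Formula: λ = 1 / MTBF; FIT = λ × 1e9 = 1e9 / MTBF
λ = 1 / 116012 ≈ 8.620e-06 failures/hour
FIT = 1e9 / 116012 ≈ 8620 failures per 1e9 hours (nearest whole number)

λ = 8.620e-06 /h, FIT = 8620


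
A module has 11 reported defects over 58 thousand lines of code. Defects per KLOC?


Defect density = defects / KLOC
Defect density = 11 / 58
Defect density = 0.19 defects/KLOC

0.19 defects/KLOC


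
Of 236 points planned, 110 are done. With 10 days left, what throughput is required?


Formula: Required rate = Remaining points / Days left
Remaining = 236 - 110 = 126 points
Required rate = 126 / 10 = 12.6 points/day

12.6 points/day


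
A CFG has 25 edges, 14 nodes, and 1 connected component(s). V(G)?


Formula: V(G) = E - N + 2P
V(G) = 25 - 14 + 2*1
V(G) = 11 + 2
V(G) = 13

13


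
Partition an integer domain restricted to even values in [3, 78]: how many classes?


Constraint: even integers in [3, 78]
Class 1: x < 3 — out-of-range invalid
Class 2: x in [3,78] but odd — wrong type invalid
Class 3: x in [3,78] and even — valid
Class 4: x > 78 — out-of-range invalid
Total equivalence classes: 4

4 equivalence classes


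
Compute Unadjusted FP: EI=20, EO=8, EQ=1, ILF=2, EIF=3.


UFP = EI*4 + EO*5 + EQ*4 + ILF*10 + EIF*7
UFP = 20*4 + 8*5 + 1*4 + 2*10 + 3*7
UFP = 80 + 40 + 4 + 20 + 21
UFP = 165

165


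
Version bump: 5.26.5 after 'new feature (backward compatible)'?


Current: 5.26.5
Change category: 'new feature (backward compatible)' → minor bump
SemVer rule: minor bump → increment MINOR, reset PATCH to 0 (MAJOR unchanged)
New: 5.27.0

5.27.0


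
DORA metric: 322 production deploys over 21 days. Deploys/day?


Formula: deployments per day = releases / days
= 322 / 21
= 15.333 deploys/day
(equivalently, 107.33 deploys/week)

15.333 deploys/day


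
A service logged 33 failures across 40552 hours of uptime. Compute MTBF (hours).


Formula: MTBF = Total operating time / Number of failures
MTBF = 40552 / 33
MTBF = 1228.85 hours

1228.85 hours


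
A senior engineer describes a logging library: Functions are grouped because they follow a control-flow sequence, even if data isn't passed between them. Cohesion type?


Reasoning: Grouped by order of execution within a routine, not by data flow
Type: Procedural cohesion

Procedural cohesion


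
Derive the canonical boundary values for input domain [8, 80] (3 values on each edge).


Range: [8, 80]
Boundaries: just below min, min, min+1, max-1, max, just above max
Values: [7, 8, 9, 79, 80, 81]

[7, 8, 9, 79, 80, 81]


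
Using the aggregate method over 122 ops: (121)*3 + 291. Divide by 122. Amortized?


Formula: Amortized cost = Total cost / Operations
Total cost = (121 * 3) + (1 * 291)
Total cost = 363 + 291 = 654
Amortized = 654 / 122 = 5.3607

5.3607


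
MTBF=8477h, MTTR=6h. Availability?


Availability = MTBF / (MTBF + MTTR)
Availability = 8477 / (8477 + 6)
Availability = 8477 / 8483
Availability = 99.9293%

99.9293%


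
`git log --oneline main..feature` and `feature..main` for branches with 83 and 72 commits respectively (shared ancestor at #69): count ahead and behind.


Common ancestor: commit #69
feature commits after divergence: 83 - 69 = 14
main commits after divergence: 72 - 69 = 3
feature is 14 commits ahead of main
main is 3 commits ahead of feature

feature ahead: 14, main ahead: 3


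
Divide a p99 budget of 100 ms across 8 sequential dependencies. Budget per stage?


Formula: per_stage = total_budget / stages
per_stage = 100 / 8
per_stage = 12.5 ms

12.5 ms


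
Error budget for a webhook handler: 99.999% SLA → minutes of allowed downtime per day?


Formula: allowed downtime = period * (100 - SLA) / 100
Period (day) = 1440 minutes
Unavailability fraction = (100 - 99.999) / 100
Allowed downtime = 1440 * (100 - 99.999) / 100
Allowed downtime = 0.0144 minutes

0.0144 minutes


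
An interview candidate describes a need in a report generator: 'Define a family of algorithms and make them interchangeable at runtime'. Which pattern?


This matches the Strategy pattern

Strategy


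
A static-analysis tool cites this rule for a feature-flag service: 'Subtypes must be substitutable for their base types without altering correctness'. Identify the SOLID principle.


This describes the Liskov Substitution Principle (LSP)

Liskov Substitution Principle (LSP)


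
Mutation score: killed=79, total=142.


Mutation score = killed / total * 100
Mutation score = 79 / 142 * 100
Mutation score = 55.63%

55.63%


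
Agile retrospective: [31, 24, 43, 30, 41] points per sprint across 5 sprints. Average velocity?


Formula: Avg velocity = Total points / Number of sprints
Points: [31, 24, 43, 30, 41]
Sum = 31 + 24 + 43 + 30 + 41 = 169
Avg velocity = 169 / 5 = 33.8 points/sprint

33.8 points/sprint


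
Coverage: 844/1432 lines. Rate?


Coverage = covered / total * 100
Coverage = 844 / 1432 * 100
Coverage = 58.94%

58.94%


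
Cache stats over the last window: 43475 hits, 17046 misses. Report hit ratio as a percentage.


Formula: hit rate = hits / (hits + misses) * 100
hit rate = 43475 / (43475 + 17046) * 100
hit rate = 43475 / 60521 * 100
hit rate = 71.83%

71.83%


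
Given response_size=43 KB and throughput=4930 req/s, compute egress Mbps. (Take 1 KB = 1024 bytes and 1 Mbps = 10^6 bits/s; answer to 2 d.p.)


Formula: Mbps = payload_bytes * RPS * 8 / 1e6
Payload per request = 43 KB = 43 * 1024 = 44032 bytes
Total bytes/sec = 44032 * 4930 = 217077760
Total bits/sec = 217077760 * 8 = 1736622080
Mbps = 1736622080 / 1e6 = 1736.62

1736.62 Mbps


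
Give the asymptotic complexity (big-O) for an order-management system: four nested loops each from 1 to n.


Reasoning: four levels of nesting
Complexity: O(n^4)

O(n^4)


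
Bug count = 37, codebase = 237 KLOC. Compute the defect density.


Defect density = defects / KLOC
Defect density = 37 / 237
Defect density = 0.156 defects/KLOC

0.156 defects/KLOC


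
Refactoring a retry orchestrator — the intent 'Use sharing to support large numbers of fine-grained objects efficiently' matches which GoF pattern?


This matches the Flyweight pattern

Flyweight


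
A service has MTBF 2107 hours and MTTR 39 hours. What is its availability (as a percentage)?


Availability = MTBF / (MTBF + MTTR)
Availability = 2107 / (2107 + 39)
Availability = 2107 / 2146
Availability = 98.1827%

98.1827%


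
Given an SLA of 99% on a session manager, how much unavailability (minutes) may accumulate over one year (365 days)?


Formula: allowed downtime = period * (100 - SLA) / 100
Period (year (365 days)) = 525600 minutes
Unavailability fraction = (100 - 99.0) / 100
Allowed downtime = 525600 * (100 - 99.0) / 100
Allowed downtime = 5256.0 minutes

5256.0 minutes


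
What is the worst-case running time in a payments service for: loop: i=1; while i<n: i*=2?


Reasoning: i doubles each step so iterations are log2(n)
Complexity: O(log n)

O(log n)


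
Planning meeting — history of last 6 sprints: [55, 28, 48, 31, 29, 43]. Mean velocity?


Formula: Avg velocity = Total points / Number of sprints
Points: [55, 28, 48, 31, 29, 43]
Sum = 55 + 28 + 48 + 31 + 29 + 43 = 234
Avg velocity = 234 / 6 = 39.0 points/sprint

39.0 points/sprint


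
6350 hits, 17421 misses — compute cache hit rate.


Formula: hit rate = hits / (hits + misses) * 100
hit rate = 6350 / (6350 + 17421) * 100
hit rate = 6350 / 23771 * 100
hit rate = 26.71%

26.71%


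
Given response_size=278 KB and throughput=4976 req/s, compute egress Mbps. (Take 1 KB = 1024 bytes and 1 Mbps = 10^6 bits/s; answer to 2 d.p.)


Formula: Mbps = payload_bytes * RPS * 8 / 1e6
Payload per request = 278 KB = 278 * 1024 = 284672 bytes
Total bytes/sec = 284672 * 4976 = 1416527872
Total bits/sec = 1416527872 * 8 = 11332222976
Mbps = 11332222976 / 1e6 = 11332.22

11332.22 Mbps


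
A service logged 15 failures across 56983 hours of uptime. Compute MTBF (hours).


Formula: MTBF = Total operating time / Number of failures
MTBF = 56983 / 15
MTBF = 3798.87 hours

3798.87 hours


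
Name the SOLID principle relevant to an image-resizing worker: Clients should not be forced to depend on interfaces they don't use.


This describes the Interface Segregation Principle (ISP)

Interface Segregation Principle (ISP)


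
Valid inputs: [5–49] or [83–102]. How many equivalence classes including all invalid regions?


Valid ranges: [5,49] and [83,102]
Class 1: x < 5 — invalid
Class 2: 5 ≤ x ≤ 49 — valid
Class 3: 49 < x < 83 — invalid (gap between ranges)
Class 4: 83 ≤ x ≤ 102 — valid
Class 5: x > 102 — invalid
Total equivalence classes: 5

5 equivalence classes


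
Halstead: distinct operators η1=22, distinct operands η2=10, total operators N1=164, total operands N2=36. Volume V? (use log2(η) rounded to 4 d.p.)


Formula: V = N * log2(η), where N = N1 + N2 and η = η1 + η2
η = 22 + 10 = 32
N = 164 + 36 = 200
log2(32) ≈ 5.0000
V = 200 * 5.0000 = 1000.00

1000.00


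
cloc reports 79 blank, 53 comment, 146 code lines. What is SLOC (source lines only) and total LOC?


Total LOC = blank + comment + code
Total LOC = 79 + 53 + 146 = 278
SLOC (source only) = code = 146

Total LOC: 278, SLOC: 146


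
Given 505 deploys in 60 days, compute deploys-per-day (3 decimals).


Formula: deployments per day = releases / days
= 505 / 60
= 8.417 deploys/day
(equivalently, 58.92 deploys/week)

8.417 deploys/day


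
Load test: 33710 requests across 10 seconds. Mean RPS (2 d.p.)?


Formula: throughput = requests / seconds
throughput = 33710 / 10
throughput = 3371.0 requests/second

3371.0 requests/second


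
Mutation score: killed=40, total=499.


Mutation score = killed / total * 100
Mutation score = 40 / 499 * 100
Mutation score = 8.02%

8.02%


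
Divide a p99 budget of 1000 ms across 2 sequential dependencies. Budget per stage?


Formula: per_stage = total_budget / stages
per_stage = 1000 / 2
per_stage = 500.0 ms

500.0 ms


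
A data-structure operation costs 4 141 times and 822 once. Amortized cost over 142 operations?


Formula: Amortized cost = Total cost / Operations
Total cost = (141 * 4) + (1 * 822)
Total cost = 564 + 822 = 1386
Amortized = 1386 / 142 = 9.7606

9.7606


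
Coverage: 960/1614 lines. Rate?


Coverage = covered / total * 100
Coverage = 960 / 1614 * 100
Coverage = 59.48%

59.48%


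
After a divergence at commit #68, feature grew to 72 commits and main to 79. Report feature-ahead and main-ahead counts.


Common ancestor: commit #68
feature commits after divergence: 72 - 68 = 4
main commits after divergence: 79 - 68 = 11
feature is 4 commits ahead of main
main is 11 commits ahead of feature

feature ahead: 4, main ahead: 11


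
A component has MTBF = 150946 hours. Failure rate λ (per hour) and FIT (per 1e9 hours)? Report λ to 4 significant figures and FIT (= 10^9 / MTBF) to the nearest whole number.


Formula: λ = 1 / MTBF; FIT = λ × 1e9 = 1e9 / MTBF
λ = 1 / 150946 ≈ 6.625e-06 failures/hour
FIT = 1e9 / 150946 ≈ 6625 failures per 1e9 hours (nearest whole number)

λ = 6.625e-06 /h, FIT = 6625


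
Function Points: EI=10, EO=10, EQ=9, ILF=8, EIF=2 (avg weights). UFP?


UFP = EI*4 + EO*5 + EQ*4 + ILF*10 + EIF*7
UFP = 10*4 + 10*5 + 9*4 + 8*10 + 2*7
UFP = 40 + 50 + 36 + 80 + 14
UFP = 220

220


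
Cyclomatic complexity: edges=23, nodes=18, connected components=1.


Formula: V(G) = E - N + 2P
V(G) = 23 - 18 + 2*1
V(G) = 5 + 2
V(G) = 7

7


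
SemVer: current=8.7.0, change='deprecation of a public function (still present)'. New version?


Current: 8.7.0
Change category: 'deprecation of a public function (still present)' → minor bump
SemVer rule: minor bump → increment MINOR, reset PATCH to 0 (MAJOR unchanged)
New: 8.8.0

8.8.0


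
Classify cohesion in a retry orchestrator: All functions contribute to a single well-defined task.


Reasoning: Best: single purpose
Type: Functional cohesion

Functional cohesion


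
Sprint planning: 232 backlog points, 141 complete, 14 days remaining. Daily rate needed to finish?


Formula: Required rate = Remaining points / Days left
Remaining = 232 - 141 = 91 points
Required rate = 91 / 14 = 6.5 points/day

6.5 points/day


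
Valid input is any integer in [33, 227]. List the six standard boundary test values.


Range: [33, 227]
Boundaries: just below min, min, min+1, max-1, max, just above max
Values: [32, 33, 34, 226, 227, 228]

[32, 33, 34, 226, 227, 228]


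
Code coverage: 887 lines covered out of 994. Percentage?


Coverage = covered / total * 100
Coverage = 887 / 994 * 100
Coverage = 89.24%

89.24%


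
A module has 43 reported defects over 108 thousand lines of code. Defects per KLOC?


Defect density = defects / KLOC
Defect density = 43 / 108
Defect density = 0.398 defects/KLOC

0.398 defects/KLOC


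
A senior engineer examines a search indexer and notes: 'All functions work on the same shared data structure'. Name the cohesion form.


Reasoning: Functions share data
Type: Communicational cohesion

Communicational cohesion


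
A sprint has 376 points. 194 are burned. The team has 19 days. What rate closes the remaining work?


Formula: Required rate = Remaining points / Days left
Remaining = 376 - 194 = 182 points
Required rate = 182 / 19 = 9.58 points/day

9.58 points/day


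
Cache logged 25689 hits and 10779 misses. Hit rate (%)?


Formula: hit rate = hits / (hits + misses) * 100
hit rate = 25689 / (25689 + 10779) * 100
hit rate = 25689 / 36468 * 100
hit rate = 70.44%

70.44%


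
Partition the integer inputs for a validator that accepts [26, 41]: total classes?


Valid range: [26, 41]
Class 1: x < 26 — invalid
Class 2: 26 ≤ x ≤ 41 — valid
Class 3: x > 41 — invalid
Total equivalence classes: 3

3 equivalence classes


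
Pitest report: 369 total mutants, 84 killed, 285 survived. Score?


Mutation score = killed / total * 100
Mutation score = 84 / 369 * 100
Mutation score = 22.76%

22.76%


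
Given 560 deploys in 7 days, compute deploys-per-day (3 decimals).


Formula: deployments per day = releases / days
= 560 / 7
= 80.0 deploys/day
(equivalently, 560.0 deploys/week)

80.0 deploys/day


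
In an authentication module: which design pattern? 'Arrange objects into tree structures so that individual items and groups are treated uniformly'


This matches the Composite pattern

Composite


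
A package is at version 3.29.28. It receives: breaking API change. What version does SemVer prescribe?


Current: 3.29.28
Change category: 'breaking API change' → major bump
SemVer rule: major bump → increment MAJOR, reset MINOR and PATCH to 0
New: 4.0.0

4.0.0


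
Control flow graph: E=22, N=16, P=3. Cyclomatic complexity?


Formula: V(G) = E - N + 2P
V(G) = 22 - 16 + 2*3
V(G) = 6 + 6
V(G) = 12

12


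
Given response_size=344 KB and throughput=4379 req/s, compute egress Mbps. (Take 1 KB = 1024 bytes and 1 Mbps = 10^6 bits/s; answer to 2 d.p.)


Formula: Mbps = payload_bytes * RPS * 8 / 1e6
Payload per request = 344 KB = 344 * 1024 = 352256 bytes
Total bytes/sec = 352256 * 4379 = 1542529024
Total bits/sec = 1542529024 * 8 = 12340232192
Mbps = 12340232192 / 1e6 = 12340.23

12340.23 Mbps


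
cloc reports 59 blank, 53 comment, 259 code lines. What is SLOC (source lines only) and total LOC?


Total LOC = blank + comment + code
Total LOC = 59 + 53 + 259 = 371
SLOC (source only) = code = 259

Total LOC: 371, SLOC: 259


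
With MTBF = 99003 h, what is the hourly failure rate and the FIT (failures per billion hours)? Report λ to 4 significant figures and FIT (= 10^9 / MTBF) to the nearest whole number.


Formula: λ = 1 / MTBF; FIT = λ × 1e9 = 1e9 / MTBF
λ = 1 / 99003 ≈ 1.010e-05 failures/hour
FIT = 1e9 / 99003 ≈ 10101 failures per 1e9 hours (nearest whole number)

λ = 1.010e-05 /h, FIT = 10101


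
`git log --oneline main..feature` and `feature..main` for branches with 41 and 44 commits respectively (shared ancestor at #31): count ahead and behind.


Common ancestor: commit #31
feature commits after divergence: 41 - 31 = 10
main commits after divergence: 44 - 31 = 13
feature is 10 commits ahead of main
main is 13 commits ahead of feature

feature ahead: 10, main ahead: 13


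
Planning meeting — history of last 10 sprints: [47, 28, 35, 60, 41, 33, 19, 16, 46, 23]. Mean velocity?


Formula: Avg velocity = Total points / Number of sprints
Points: [47, 28, 35, 60, 41, 33, 19, 16, 46, 23]
Sum = 47 + 28 + 35 + 60 + 41 + 33 + 19 + 16 + 46 + 23 = 348
Avg velocity = 348 / 10 = 34.8 points/sprint

34.8 points/sprint


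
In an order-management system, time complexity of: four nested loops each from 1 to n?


Reasoning: four levels of nesting
Complexity: O(n^4)

O(n^4)


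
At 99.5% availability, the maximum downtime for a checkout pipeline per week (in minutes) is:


Formula: allowed downtime = period * (100 - SLA) / 100
Period (week) = 10080 minutes
Unavailability fraction = (100 - 99.5) / 100
Allowed downtime = 10080 * (100 - 99.5) / 100
Allowed downtime = 50.4 minutes

50.4 minutes


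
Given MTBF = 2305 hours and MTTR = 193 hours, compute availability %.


Availability = MTBF / (MTBF + MTTR)
Availability = 2305 / (2305 + 193)
Availability = 2305 / 2498
Availability = 92.2738%

92.2738%


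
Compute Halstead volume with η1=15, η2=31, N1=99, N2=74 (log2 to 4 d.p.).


Formula: V = N * log2(η), where N = N1 + N2 and η = η1 + η2
η = 15 + 31 = 46
N = 99 + 74 = 173
log2(46) ≈ 5.5236
V = 173 * 5.5236 = 955.58

955.58


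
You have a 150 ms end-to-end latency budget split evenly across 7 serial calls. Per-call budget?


Formula: per_stage = total_budget / stages
per_stage = 150 / 7
per_stage = 21.43 ms

21.43 ms


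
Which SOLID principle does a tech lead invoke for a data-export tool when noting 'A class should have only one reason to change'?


This describes the Single Responsibility Principle (SRP)

Single Responsibility Principle (SRP)


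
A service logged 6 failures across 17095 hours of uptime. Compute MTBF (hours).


Formula: MTBF = Total operating time / Number of failures
MTBF = 17095 / 6
MTBF = 2849.17 hours

2849.17 hours


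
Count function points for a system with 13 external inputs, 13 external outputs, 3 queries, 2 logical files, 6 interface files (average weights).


UFP = EI*4 + EO*5 + EQ*4 + ILF*10 + EIF*7
UFP = 13*4 + 13*5 + 3*4 + 2*10 + 6*7
UFP = 52 + 65 + 12 + 20 + 42
UFP = 191

191
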